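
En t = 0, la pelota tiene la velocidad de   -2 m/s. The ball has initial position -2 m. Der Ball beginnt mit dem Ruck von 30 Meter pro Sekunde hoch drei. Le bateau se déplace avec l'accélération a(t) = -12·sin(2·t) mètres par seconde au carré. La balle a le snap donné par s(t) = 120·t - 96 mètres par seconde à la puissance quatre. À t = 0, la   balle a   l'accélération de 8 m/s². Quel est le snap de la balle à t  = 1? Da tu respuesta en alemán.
Wir haben den Snap s(t) = 120·t - 96. Durch Einsetzen von t = 1: s(1) = 24.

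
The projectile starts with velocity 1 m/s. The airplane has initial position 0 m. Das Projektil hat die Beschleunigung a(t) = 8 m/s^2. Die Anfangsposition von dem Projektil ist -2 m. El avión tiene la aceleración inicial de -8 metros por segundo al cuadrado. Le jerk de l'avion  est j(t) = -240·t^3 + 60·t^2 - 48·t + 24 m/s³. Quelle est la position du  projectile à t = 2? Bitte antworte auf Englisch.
To find the answer, we compute 2 antiderivatives of a(t) = 8. Taking ∫a(t)dt and applying v(0) = 1, we find v(t) = 8·t + 1. Taking ∫v(t)dt and applying x(0) = -2, we find x(t) = 4·t^2 + t - 2. Using x(t) = 4·t^2 + t - 2 and substituting t = 2, we find x = 16.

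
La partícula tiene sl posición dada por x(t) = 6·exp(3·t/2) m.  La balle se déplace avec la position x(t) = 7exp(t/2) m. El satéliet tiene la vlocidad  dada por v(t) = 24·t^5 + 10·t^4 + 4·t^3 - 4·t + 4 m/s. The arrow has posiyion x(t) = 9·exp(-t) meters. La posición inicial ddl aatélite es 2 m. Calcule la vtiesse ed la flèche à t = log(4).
Pour résoudre ceci, nous devons prendre 1 dérivée de notre équation de la position x(t) = 9·exp(-t). En dérivant la position, nous obtenons la vitesse: v(t) = -9·exp(-t). De l'équation de la vitesse v(t) = -9·exp(-t), nous substituons t = log(4) pour obtenir v = -9/4.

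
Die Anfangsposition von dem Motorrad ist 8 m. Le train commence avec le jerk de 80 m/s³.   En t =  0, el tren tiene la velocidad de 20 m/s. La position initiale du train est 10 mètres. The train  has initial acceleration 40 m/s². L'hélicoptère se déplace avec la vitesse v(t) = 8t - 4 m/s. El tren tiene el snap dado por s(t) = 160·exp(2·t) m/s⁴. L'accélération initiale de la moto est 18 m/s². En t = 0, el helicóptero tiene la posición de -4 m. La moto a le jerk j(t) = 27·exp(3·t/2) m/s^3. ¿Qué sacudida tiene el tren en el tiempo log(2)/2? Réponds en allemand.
Wir müssen das Integral unserer Gleichung für den Snap s(t) = 160·exp(2·t) 1-mal finden. Das Integral von dem Snap ist der Ruck. Mit j(0) = 80 erhalten wir j(t) = 80·exp(2·t). Wir haben den Ruck j(t) = 80·exp(2·t). Durch Einsetzen von t = log(2)/2: j(log(2)/2) = 160.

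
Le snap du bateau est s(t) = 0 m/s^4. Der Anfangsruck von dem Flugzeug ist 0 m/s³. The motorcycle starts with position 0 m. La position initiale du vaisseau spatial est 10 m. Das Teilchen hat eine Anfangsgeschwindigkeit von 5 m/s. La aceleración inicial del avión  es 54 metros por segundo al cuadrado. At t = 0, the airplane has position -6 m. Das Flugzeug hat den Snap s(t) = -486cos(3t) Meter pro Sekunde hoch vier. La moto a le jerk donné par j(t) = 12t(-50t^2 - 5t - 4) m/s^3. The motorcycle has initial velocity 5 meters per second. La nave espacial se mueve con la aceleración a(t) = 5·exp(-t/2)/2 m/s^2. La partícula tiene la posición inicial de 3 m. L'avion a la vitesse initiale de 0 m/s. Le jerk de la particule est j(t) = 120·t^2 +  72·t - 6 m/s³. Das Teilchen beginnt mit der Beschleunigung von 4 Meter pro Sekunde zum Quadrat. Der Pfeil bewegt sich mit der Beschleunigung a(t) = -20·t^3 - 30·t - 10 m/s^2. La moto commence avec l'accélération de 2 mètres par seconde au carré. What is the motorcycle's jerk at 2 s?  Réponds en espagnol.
Tenemos la sacudida j(t) = 12·t·(-50·t^2 - 5·t - 4). Sustituyendo t = 2: j(2) = -5136.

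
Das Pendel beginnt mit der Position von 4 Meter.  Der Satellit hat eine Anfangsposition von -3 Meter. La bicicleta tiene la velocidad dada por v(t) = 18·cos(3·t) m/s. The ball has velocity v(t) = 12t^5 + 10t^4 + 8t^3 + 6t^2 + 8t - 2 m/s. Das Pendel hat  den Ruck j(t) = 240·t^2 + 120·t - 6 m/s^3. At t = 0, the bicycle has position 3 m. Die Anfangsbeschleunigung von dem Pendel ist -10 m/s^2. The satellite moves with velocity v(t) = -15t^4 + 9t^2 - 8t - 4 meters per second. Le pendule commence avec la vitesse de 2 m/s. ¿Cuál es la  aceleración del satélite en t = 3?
Para resolver esto, necesitamos tomar 1 derivada de nuestra ecuación de la velocidad v(t) = -15·t^4 + 9·t^2 - 8·t - 4. La derivada de la velocidad da la aceleración: a(t) = -60·t^3 + 18·t - 8. De la ecuación de la aceleración a(t) = -60·t^3 + 18·t - 8, sustituimos t = 3 para obtener a = -1574.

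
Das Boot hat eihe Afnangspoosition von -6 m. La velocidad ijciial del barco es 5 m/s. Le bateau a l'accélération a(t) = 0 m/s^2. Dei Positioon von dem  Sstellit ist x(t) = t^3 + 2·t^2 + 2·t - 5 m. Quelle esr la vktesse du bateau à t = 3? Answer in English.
To find the answer, we compute 1 antiderivative of a(t) = 0. Taking ∫a(t)dt and applying v(0) = 5, we find v(t) = 5. From the given velocity equation v(t) = 5, we substitute t = 3 to get v = 5.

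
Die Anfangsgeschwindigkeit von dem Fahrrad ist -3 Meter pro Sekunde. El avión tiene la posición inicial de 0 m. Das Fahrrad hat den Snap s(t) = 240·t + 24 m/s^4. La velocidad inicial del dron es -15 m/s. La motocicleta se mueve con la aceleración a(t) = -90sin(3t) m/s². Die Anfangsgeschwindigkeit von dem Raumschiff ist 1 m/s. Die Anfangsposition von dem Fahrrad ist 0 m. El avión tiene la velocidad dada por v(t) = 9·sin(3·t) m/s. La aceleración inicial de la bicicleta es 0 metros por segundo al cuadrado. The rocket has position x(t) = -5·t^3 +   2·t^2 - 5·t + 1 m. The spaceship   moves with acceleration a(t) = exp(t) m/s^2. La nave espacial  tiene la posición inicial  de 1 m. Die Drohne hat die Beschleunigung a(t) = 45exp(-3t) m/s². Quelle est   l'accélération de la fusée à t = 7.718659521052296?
Pour résoudre ceci, nous devons prendre 2 dérivées de notre équation de la position x(t) = -5·t^3 + 2·t^2 - 5·t + 1. En prenant d/dt de x(t), nous trouvons v(t) = -15·t^2 + 4·t - 5. La dérivée de la vitesse donne l'accélération: a(t) = 4 - 30·t. Nous avons l'accélération a(t) = 4 - 30·t. En substituant t = 7.718659521052296: a(7.718659521052296) = -227.559785631569.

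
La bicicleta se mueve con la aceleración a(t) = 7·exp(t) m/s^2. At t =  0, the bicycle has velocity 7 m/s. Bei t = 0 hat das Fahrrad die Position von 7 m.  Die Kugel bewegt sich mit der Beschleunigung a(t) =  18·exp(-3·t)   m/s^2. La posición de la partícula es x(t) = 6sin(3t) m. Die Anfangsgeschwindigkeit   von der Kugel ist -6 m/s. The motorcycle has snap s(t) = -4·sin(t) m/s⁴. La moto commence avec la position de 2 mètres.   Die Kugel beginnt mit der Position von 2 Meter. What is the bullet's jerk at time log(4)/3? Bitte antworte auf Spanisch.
Para resolver esto, necesitamos tomar 1 derivada de nuestra ecuación de la aceleración a(t) = 18·exp(-3·t). Derivando la aceleración, obtenemos la sacudida: j(t) = -54·exp(-3·t). De la ecuación de la sacudida j(t) = -54·exp(-3·t), sustituimos t = log(4)/3 para obtener j = -27/2.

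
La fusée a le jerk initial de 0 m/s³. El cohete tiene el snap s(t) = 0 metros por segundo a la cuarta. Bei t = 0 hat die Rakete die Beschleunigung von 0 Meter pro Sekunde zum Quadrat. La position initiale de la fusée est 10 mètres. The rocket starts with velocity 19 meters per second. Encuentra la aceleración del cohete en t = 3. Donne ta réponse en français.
En partant du snap s(t) = 0, nous prenons 2 primitives. En intégrant le snap et en utilisant la condition initiale j(0) = 0, nous obtenons j(t) = 0. En prenant ∫j(t)dt et en appliquant a(0) = 0, nous trouvons a(t) = 0. Nous avons l'accélération a(t) = 0. En substituant t = 3: a(3) = 0.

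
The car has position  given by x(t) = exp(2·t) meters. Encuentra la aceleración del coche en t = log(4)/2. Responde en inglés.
To solve this, we need to take 2 derivatives of our position equation x(t) = exp(2·t). Taking d/dt of x(t), we find v(t) = 2·exp(2·t). Differentiating velocity, we get acceleration: a(t) = 4·exp(2·t). From the given acceleration equation a(t) = 4·exp(2·t), we substitute t = log(4)/2 to get a = 16.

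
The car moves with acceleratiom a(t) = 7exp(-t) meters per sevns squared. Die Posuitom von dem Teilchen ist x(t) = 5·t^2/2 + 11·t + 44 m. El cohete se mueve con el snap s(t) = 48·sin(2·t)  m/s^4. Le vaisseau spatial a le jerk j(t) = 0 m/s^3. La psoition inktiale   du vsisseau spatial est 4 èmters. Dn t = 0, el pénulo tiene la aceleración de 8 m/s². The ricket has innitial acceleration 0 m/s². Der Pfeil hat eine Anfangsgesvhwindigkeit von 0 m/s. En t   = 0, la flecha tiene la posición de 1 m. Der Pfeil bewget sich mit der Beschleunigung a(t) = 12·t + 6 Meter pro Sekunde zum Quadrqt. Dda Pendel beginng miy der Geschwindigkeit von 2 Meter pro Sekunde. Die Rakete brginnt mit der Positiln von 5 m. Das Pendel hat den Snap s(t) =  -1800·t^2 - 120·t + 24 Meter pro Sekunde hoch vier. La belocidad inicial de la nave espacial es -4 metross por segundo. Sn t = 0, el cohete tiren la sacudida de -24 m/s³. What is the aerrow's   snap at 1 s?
Starting from acceleration a(t) = 12·t + 6, we take 2 derivatives. Differentiating acceleration, we get jerk: j(t) = 12. The derivative of jerk gives snap: s(t) = 0. Using s(t) = 0 and substituting t = 1, we find s = 0.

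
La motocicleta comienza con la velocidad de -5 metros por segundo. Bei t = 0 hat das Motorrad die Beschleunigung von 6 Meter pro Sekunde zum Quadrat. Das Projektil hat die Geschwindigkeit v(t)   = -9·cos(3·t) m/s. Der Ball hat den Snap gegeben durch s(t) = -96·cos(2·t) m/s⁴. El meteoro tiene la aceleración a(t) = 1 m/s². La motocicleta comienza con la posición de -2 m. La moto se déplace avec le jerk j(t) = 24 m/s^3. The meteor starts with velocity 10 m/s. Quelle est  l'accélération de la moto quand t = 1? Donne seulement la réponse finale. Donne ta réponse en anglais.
a(1) = 30.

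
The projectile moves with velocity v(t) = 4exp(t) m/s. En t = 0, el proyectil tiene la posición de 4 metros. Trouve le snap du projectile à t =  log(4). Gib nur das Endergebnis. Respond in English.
The answer is 16.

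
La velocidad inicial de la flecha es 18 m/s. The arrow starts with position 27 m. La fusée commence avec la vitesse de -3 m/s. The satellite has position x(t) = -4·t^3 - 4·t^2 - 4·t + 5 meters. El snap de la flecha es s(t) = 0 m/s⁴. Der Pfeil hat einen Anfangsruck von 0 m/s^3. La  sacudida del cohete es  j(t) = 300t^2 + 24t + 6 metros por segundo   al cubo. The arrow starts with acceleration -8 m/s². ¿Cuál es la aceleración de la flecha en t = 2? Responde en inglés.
To find the answer, we compute 2 integrals of s(t) = 0. The antiderivative of snap, with j(0) = 0, gives jerk: j(t) = 0. Finding the integral of j(t) and using a(0) = -8: a(t) = -8. From the given acceleration equation a(t) = -8, we substitute t = 2 to get a = -8.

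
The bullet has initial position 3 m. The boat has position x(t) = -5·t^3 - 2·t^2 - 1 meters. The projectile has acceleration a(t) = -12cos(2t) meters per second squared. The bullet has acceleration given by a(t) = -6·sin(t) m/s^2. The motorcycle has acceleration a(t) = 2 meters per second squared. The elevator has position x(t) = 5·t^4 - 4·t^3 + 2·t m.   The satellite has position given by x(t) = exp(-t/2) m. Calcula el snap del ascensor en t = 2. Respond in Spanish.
Debemos derivar nuestra ecuación de la posición x(t) = 5·t^4 - 4·t^3 + 2·t 4 veces. Tomando d/dt de x(t), encontramos v(t) = 20·t^3 - 12·t^2 + 2. La derivada de la velocidad da la aceleración: a(t) = 60·t^2 - 24·t. Tomando d/dt de a(t), encontramos j(t) = 120·t - 24. Derivando la sacudida, obtenemos el snap: s(t) = 120. Tenemos el snap s(t) = 120. Sustituyendo t = 2: s(2) = 120.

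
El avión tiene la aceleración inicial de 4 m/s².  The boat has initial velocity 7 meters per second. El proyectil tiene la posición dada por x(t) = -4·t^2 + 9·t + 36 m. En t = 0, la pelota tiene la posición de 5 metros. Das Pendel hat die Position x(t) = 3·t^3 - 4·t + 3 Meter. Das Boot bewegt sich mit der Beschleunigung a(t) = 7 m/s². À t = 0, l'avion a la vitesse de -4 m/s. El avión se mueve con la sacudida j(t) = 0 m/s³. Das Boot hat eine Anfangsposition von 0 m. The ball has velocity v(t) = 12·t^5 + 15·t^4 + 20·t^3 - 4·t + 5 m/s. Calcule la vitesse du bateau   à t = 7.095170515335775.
Nous devons intégrer notre équation de l'accélération a(t) = 7 1 fois. En intégrant l'accélération et en utilisant la condition initiale v(0) = 7, nous obtenons v(t) = 7·t + 7. En utilisant v(t) = 7·t + 7 et en substituant t = 7.095170515335775, nous trouvons v = 56.6661936073504.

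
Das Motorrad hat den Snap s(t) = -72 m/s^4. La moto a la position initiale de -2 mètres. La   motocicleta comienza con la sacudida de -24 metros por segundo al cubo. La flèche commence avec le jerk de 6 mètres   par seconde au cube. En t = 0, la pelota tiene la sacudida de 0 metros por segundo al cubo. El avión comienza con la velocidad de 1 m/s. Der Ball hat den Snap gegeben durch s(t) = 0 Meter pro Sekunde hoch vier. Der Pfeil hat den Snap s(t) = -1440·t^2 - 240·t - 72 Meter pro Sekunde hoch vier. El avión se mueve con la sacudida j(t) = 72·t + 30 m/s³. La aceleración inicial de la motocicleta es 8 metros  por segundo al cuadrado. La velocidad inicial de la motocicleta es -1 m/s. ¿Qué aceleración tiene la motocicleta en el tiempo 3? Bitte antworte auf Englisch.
To solve this, we need to take 2 integrals of our snap equation s(t) = -72. The integral of snap, with j(0) = -24, gives jerk: j(t) = -72·t - 24. The integral of jerk, with a(0) = 8, gives acceleration: a(t) = -36·t^2 - 24·t + 8. We have acceleration a(t) = -36·t^2 - 24·t + 8. Substituting t = 3: a(3) = -388.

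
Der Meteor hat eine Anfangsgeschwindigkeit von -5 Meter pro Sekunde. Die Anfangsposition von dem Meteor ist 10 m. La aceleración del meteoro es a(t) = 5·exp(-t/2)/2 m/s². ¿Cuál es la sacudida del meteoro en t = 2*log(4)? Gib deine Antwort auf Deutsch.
Ausgehend von der Beschleunigung a(t) = 5·exp(-t/2)/2, nehmen wir 1 Ableitung. Durch Ableiten von der Beschleunigung erhalten wir den Ruck: j(t) = -5·exp(-t/2)/4. Mit j(t) = -5·exp(-t/2)/4 und Einsetzen von t = 2*log(4), finden wir j = -5/16.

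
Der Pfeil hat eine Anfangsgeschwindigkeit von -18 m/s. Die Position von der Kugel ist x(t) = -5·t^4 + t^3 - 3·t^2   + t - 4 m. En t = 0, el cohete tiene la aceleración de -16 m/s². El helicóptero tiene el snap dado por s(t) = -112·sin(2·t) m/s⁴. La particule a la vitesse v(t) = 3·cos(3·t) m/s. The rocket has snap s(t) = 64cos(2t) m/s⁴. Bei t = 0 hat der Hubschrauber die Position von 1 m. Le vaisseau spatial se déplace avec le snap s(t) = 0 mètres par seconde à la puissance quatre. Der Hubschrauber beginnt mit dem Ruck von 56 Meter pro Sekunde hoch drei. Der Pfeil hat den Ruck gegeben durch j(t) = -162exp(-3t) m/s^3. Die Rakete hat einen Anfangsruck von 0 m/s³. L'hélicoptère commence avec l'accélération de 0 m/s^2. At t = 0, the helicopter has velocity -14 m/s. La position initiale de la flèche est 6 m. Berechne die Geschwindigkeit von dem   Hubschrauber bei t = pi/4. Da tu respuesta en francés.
Pour résoudre ceci, nous devons prendre 3 primitives de notre équation du snap s(t) = -112·sin(2·t). La primitive du snap est le jerk. En utilisant j(0) = 56, nous obtenons j(t) = 56·cos(2·t). L'intégrale du jerk, avec a(0) = 0, donne l'accélération: a(t) = 28·sin(2·t). La primitive de l'accélération est la vitesse. En utilisant v(0) = -14, nous obtenons v(t) = -14·cos(2·t). De l'équation de la vitesse v(t) = -14·cos(2·t), nous substituons t = pi/4 pour obtenir v = 0.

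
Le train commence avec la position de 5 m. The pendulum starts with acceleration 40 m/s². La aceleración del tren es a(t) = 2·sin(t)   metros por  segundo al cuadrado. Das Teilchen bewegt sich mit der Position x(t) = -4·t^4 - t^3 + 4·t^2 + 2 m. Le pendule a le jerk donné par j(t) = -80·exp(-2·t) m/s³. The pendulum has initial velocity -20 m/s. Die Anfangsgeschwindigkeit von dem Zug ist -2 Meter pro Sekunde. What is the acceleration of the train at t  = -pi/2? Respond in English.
Using a(t) = 2·sin(t) and substituting t = -pi/2, we find a = -2.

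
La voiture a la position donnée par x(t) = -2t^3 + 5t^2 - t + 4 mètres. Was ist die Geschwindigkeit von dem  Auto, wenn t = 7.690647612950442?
Um dies zu lösen, müssen wir 1 Ableitung unserer Gleichung für die Position x(t) = -2·t^3 + 5·t^2 - t + 4 nehmen. Durch Ableiten von der Position erhalten wir die Geschwindigkeit: v(t) = -6·t^2 + 10·t - 1. Mit v(t) = -6·t^2 + 10·t - 1 und Einsetzen von t = 7.690647612950442, finden wir v = -278.969888109978.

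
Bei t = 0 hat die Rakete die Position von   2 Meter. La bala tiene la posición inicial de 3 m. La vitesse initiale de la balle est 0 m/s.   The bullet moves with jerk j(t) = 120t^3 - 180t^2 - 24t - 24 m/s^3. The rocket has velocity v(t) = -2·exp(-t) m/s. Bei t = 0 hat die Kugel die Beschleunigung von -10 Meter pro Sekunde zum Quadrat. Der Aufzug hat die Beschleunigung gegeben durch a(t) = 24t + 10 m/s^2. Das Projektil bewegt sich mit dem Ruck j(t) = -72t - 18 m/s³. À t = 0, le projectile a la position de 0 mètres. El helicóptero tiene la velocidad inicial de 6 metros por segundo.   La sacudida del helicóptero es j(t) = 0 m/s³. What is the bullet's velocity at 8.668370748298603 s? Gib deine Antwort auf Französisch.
Nous devons trouver l'intégrale de notre équation du jerk j(t) = 120·t^3 - 180·t^2 - 24·t - 24 2 fois. En intégrant le jerk et en utilisant la condition initiale a(0) = -10, nous obtenons a(t) = 30·t^4 - 60·t^3 - 12·t^2 - 24·t - 10. L'intégrale de l'accélération, avec v(0) = 0, donne la vitesse: v(t) = t·(6·t^4 - 15·t^3 - 4·t^2 - 12·t - 10). Nous avons la vitesse v(t) = t·(6·t^4 - 15·t^3 - 4·t^2 - 12·t - 10). En substituant t = 8.668370748298603: v(8.668370748298603) = 205370.316447404.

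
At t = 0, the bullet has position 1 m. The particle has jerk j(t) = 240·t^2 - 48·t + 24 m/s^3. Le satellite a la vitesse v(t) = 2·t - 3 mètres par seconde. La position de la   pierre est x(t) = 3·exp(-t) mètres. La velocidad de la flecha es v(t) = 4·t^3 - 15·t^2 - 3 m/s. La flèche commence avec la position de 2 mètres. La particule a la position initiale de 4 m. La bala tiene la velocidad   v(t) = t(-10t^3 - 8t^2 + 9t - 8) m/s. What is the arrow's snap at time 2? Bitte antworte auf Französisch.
Pour résoudre ceci, nous devons prendre 3 dérivées de notre équation de la vitesse v(t) = 4·t^3 - 15·t^2 - 3. La dérivée de la vitesse donne l'accélération: a(t) = 12·t^2 - 30·t. En dérivant l'accélération, nous obtenons le jerk: j(t) = 24·t - 30. En dérivant le jerk, nous obtenons le snap: s(t) = 24. Nous avons le snap s(t) = 24. En substituant t = 2: s(2) = 24.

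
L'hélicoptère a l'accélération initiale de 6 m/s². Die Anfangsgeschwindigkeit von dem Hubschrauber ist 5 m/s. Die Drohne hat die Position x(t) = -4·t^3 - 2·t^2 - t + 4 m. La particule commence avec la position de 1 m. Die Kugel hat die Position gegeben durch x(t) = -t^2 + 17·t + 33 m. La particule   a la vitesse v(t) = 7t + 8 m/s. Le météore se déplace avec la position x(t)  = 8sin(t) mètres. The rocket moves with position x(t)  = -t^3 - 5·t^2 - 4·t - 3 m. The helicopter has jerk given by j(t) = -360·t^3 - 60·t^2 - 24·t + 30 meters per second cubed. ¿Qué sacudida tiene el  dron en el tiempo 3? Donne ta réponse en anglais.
To solve this, we need to take 3 derivatives of our position equation x(t) = -4·t^3 - 2·t^2 - t + 4. The derivative of position gives velocity: v(t) = -12·t^2 - 4·t - 1. The derivative of velocity gives acceleration: a(t) = -24·t - 4. Taking d/dt of a(t), we find j(t) = -24. We have jerk j(t) = -24. Substituting t = 3: j(3) = -24.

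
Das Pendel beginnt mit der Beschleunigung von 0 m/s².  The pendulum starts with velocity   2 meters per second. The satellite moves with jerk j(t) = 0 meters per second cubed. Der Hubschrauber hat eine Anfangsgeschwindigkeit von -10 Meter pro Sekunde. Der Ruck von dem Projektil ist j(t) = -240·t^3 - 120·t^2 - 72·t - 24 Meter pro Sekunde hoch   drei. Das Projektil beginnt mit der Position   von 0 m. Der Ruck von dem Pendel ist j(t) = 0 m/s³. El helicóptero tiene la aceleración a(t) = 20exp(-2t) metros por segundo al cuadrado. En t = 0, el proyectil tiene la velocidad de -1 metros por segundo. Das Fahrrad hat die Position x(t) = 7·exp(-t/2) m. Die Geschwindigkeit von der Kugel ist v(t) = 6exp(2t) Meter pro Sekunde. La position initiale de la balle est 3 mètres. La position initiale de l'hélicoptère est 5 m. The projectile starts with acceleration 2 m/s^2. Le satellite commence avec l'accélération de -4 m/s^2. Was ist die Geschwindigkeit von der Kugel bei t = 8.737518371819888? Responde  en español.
De la ecuación de la velocidad v(t) = 6·exp(2·t), sustituimos t = 8.737518371819888 para obtener v = 233057605.031448.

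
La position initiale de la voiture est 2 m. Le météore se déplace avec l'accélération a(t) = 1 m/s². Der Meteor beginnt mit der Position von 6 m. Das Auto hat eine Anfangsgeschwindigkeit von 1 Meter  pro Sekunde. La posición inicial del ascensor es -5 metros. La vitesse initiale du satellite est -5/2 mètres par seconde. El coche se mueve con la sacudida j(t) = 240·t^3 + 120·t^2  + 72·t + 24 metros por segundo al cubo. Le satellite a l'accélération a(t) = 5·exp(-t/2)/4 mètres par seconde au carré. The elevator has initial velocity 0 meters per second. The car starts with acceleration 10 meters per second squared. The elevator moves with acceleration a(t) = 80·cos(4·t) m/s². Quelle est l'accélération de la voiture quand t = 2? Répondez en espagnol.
Partiendo de la sacudida j(t) = 240·t^3 + 120·t^2 + 72·t + 24, tomamos 1 integral. La integral de la sacudida, con a(0) = 10, da la aceleración: a(t) = 60·t^4 + 40·t^3 + 36·t^2 + 24·t + 10. De la ecuación de la aceleración a(t) = 60·t^4 + 40·t^3 + 36·t^2 + 24·t + 10, sustituimos t = 2 para obtener a = 1482.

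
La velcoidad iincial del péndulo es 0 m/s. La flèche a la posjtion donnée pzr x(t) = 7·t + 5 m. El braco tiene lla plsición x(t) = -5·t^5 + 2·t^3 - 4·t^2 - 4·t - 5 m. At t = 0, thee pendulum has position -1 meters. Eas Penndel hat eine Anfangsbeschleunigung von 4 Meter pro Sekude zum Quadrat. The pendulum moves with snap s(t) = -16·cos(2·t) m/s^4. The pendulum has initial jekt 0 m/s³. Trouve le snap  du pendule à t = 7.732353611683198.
Nous avons le snap s(t) = -16·cos(2·t). En substituant t = 7.732353611683198: s(7.732353611683198) = 15.5289417103498.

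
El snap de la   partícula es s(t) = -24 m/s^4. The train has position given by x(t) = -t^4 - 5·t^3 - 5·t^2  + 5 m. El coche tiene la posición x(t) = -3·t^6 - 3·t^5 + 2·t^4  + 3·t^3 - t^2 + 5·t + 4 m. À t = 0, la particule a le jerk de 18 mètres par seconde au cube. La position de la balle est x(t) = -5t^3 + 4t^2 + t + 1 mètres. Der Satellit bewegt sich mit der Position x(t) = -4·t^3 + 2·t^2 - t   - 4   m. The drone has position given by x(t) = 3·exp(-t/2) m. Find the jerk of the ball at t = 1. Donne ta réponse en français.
En partant de la position x(t) = -5·t^3 + 4·t^2 + t + 1, nous prenons 3 dérivées. La dérivée de la position donne la vitesse: v(t) = -15·t^2 + 8·t + 1. En dérivant la vitesse, nous obtenons l'accélération: a(t) = 8 - 30·t. En dérivant l'accélération, nous obtenons le jerk: j(t) = -30. Nous avons le jerk j(t) = -30. En substituant t = 1: j(1) = -30.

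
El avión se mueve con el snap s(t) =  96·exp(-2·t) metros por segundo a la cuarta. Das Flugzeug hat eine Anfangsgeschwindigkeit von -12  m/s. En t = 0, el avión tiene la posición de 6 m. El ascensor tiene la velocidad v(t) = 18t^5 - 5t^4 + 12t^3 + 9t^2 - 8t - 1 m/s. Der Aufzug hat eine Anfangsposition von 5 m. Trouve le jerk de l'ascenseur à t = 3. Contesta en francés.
En partant de la vitesse v(t) = 18·t^5 - 5·t^4 + 12·t^3 + 9·t^2 - 8·t - 1, nous prenons 2 dérivées. En prenant d/dt de v(t), nous trouvons a(t) = 90·t^4 - 20·t^3 + 36·t^2 + 18·t - 8. La dérivée de l'accélération donne le jerk: j(t) = 360·t^3 - 60·t^2 + 72·t + 18. Nous avons le jerk j(t) = 360·t^3 - 60·t^2 + 72·t + 18. En substituant t = 3: j(3) = 9414.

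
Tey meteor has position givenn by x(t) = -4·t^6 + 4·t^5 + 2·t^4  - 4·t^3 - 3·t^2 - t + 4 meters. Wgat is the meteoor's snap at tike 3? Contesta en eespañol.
Debemos derivar nuestra ecuación de la posición x(t) = -4·t^6 + 4·t^5 + 2·t^4 - 4·t^3 - 3·t^2 - t + 4 4 veces. Tomando d/dt de x(t), encontramos v(t) = -24·t^5 + 20·t^4 + 8·t^3 - 12·t^2 - 6·t - 1. La derivada de la velocidad da la aceleración: a(t) = -120·t^4 + 80·t^3 + 24·t^2 - 24·t - 6. La derivada de la aceleración da la sacudida: j(t) = -480·t^3 + 240·t^2 + 48·t - 24. Derivando la sacudida, obtenemos el snap: s(t) = -1440·t^2 + 480·t + 48. De la ecuación del snap s(t) = -1440·t^2 + 480·t + 48, sustituimos t = 3 para obtener s = -11472.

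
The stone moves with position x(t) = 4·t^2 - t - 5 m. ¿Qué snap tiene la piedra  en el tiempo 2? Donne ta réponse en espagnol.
Para resolver esto, necesitamos tomar 4 derivadas de nuestra ecuación de la posición x(t) = 4·t^2 - t - 5. La derivada de la posición da la velocidad: v(t) = 8·t - 1. Derivando la velocidad, obtenemos la aceleración: a(t) = 8. Tomando d/dt de a(t), encontramos j(t) = 0. Tomando d/dt de j(t), encontramos s(t) = 0. De la ecuación del snap s(t) = 0, sustituimos t = 2 para obtener s = 0.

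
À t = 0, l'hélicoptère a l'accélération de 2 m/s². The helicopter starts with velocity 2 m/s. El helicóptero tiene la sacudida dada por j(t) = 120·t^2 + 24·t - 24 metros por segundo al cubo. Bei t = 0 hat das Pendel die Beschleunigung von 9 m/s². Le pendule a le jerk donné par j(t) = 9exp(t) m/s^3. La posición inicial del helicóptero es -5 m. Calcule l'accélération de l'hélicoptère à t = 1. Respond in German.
Um dies zu lösen, müssen wir 1 Stammfunktion unserer Gleichung für den Ruck j(t) = 120·t^2 + 24·t - 24 finden. Die Stammfunktion von dem Ruck ist die Beschleunigung. Mit a(0) = 2 erhalten wir a(t) = 40·t^3 + 12·t^2 - 24·t + 2. Mit a(t) = 40·t^3 + 12·t^2 - 24·t + 2 und Einsetzen von t = 1, finden wir a = 30.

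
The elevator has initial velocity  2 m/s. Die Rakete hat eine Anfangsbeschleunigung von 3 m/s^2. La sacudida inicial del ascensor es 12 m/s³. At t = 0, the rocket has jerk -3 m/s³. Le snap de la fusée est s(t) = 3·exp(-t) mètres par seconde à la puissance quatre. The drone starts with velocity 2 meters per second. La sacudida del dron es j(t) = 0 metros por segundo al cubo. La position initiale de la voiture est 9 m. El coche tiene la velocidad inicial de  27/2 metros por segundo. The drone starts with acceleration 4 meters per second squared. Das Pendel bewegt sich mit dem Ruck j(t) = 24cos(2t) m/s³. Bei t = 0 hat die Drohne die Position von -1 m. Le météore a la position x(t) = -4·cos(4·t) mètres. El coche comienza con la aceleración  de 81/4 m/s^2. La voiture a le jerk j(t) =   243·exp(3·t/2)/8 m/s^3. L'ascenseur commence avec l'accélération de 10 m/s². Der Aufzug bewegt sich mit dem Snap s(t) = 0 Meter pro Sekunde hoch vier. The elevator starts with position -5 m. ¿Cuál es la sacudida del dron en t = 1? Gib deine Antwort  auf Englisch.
From the given jerk equation j(t) = 0, we substitute t = 1 to get j = 0.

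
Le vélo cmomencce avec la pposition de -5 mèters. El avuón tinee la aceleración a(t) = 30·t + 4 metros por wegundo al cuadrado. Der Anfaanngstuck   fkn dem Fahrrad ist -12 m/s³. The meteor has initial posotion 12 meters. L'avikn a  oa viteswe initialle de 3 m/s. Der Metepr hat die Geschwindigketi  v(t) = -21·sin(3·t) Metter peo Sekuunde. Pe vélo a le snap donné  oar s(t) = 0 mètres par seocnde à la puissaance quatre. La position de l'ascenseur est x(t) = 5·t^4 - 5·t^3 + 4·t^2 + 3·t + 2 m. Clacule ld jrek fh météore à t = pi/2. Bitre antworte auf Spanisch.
Para resolver esto, necesitamos tomar 2 derivadas de nuestra ecuación de la velocidad v(t) = -21·sin(3·t). Tomando d/dt de v(t), encontramos a(t) = -63·cos(3·t). Derivando la aceleración, obtenemos la sacudida: j(t) = 189·sin(3·t). Usando j(t) = 189·sin(3·t) y sustituyendo t = pi/2, encontramos j = -189.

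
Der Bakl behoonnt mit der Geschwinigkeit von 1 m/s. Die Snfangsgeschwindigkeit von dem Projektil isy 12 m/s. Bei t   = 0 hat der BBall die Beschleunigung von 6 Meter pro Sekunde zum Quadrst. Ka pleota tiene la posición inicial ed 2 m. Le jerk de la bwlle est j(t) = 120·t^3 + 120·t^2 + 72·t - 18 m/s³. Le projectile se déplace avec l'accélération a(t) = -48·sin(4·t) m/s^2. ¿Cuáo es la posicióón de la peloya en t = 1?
Partiendo de la sacudida j(t) = 120·t^3 + 120·t^2 + 72·t - 18, tomamos 3 integrales. La antiderivada de la sacudida, con a(0) = 6, da la aceleración: a(t) = 30·t^4 + 40·t^3 + 36·t^2 - 18·t + 6. Integrando la aceleración y usando la condición inicial v(0) = 1, obtenemos v(t) = 6·t^5 + 10·t^4 + 12·t^3 - 9·t^2 + 6·t + 1. La integral de la velocidad, con x(0) = 2, da la posición: x(t) = t^6 + 2·t^5 + 3·t^4 - 3·t^3 + 3·t^2 + t + 2. De la ecuación de la posición x(t) = t^6 + 2·t^5 + 3·t^4 - 3·t^3 + 3·t^2 + t + 2, sustituimos t = 1 para obtener x = 9.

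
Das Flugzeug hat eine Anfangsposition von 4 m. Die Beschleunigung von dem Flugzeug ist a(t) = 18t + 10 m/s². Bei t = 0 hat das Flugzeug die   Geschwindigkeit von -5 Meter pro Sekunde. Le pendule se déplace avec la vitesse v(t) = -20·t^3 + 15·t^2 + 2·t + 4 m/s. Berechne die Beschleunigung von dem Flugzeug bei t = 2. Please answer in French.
En utilisant a(t) = 18·t + 10 et en substituant t = 2, nous trouvons a = 46.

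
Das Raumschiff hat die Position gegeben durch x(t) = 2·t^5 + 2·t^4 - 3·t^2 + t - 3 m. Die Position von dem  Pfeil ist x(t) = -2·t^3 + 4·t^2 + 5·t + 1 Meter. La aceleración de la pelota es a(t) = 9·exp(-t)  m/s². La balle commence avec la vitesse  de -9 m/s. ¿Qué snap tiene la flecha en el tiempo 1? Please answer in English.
Starting from position x(t) = -2·t^3 + 4·t^2 + 5·t + 1, we take 4 derivatives. Differentiating position, we get velocity: v(t) = -6·t^2 + 8·t + 5. Taking d/dt of v(t), we find a(t) = 8 - 12·t. Taking d/dt of a(t), we find j(t) = -12. Differentiating jerk, we get snap: s(t) = 0. We have snap s(t) = 0. Substituting t = 1: s(1) = 0.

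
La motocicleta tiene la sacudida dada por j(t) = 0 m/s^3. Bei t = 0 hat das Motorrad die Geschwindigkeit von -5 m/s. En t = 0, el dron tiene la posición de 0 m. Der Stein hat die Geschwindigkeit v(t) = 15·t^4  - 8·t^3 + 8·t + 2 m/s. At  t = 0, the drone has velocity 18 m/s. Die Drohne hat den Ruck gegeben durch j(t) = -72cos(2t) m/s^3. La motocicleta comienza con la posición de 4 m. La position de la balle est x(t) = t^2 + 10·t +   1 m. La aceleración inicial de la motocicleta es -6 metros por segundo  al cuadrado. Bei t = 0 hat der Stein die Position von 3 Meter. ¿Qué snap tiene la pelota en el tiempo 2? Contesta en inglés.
We must differentiate our position equation x(t) = t^2 + 10·t + 1 4 times. Differentiating position, we get velocity: v(t) = 2·t + 10. Taking d/dt of v(t), we find a(t) = 2. Differentiating acceleration, we get jerk: j(t) = 0. Taking d/dt of j(t), we find s(t) = 0. Using s(t) = 0 and substituting t = 2, we find s = 0.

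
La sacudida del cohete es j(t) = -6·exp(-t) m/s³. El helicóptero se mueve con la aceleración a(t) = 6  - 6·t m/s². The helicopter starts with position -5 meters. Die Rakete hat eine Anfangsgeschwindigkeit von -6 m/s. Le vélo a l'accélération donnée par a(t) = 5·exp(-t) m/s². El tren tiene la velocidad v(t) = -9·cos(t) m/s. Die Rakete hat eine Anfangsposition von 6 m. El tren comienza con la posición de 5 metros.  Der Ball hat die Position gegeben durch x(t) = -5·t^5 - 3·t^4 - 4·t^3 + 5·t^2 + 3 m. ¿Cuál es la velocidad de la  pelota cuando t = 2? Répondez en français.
Nous devons dériver notre équation de la position x(t) = -5·t^5 - 3·t^4 - 4·t^3 + 5·t^2 + 3 1 fois. En prenant d/dt de x(t), nous trouvons v(t) = -25·t^4 - 12·t^3 - 12·t^2 + 10·t. De l'équation de la vitesse v(t) = -25·t^4 - 12·t^3 - 12·t^2 + 10·t, nous substituons t = 2 pour obtenir v = -524.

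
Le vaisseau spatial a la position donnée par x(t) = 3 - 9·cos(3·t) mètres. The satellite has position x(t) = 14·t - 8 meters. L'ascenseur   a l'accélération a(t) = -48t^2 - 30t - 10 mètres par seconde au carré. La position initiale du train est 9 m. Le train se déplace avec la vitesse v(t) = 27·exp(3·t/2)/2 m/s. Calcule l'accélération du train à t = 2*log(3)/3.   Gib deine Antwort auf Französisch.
En partant de la vitesse v(t) = 27·exp(3·t/2)/2, nous prenons 1 dérivée. En prenant d/dt de v(t), nous trouvons a(t) = 81·exp(3·t/2)/4. En utilisant a(t) = 81·exp(3·t/2)/4 et en substituant t = 2*log(3)/3, nous trouvons a = 243/4.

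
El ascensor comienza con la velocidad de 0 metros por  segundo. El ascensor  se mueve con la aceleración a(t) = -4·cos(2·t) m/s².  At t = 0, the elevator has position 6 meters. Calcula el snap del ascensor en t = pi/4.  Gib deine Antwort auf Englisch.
We must differentiate our acceleration equation a(t) = -4·cos(2·t) 2 times. Taking d/dt of a(t), we find j(t) = 8·sin(2·t). Taking d/dt of j(t), we find s(t) = 16·cos(2·t). Using s(t) = 16·cos(2·t) and substituting t = pi/4, we find s = 0.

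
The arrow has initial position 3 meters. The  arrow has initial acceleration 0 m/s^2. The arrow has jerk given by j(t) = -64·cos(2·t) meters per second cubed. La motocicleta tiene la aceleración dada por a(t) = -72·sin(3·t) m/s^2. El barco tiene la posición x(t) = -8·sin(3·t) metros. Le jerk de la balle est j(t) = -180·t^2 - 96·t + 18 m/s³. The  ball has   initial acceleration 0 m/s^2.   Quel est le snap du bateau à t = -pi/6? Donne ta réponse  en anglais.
Starting from position x(t) = -8·sin(3·t), we take 4 derivatives. The derivative of position gives velocity: v(t) = -24·cos(3·t). The derivative of velocity gives acceleration: a(t) = 72·sin(3·t). The derivative of acceleration gives jerk: j(t) = 216·cos(3·t). Taking d/dt of j(t), we find s(t) = -648·sin(3·t). From the given snap equation s(t) = -648·sin(3·t), we substitute t = -pi/6 to get s = 648.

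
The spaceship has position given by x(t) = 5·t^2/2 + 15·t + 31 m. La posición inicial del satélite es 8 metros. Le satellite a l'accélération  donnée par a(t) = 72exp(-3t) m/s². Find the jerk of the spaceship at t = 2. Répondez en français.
En partant de la position x(t) = 5·t^2/2 + 15·t + 31, nous prenons 3 dérivées. En prenant d/dt de x(t), nous trouvons v(t) = 5·t + 15. La dérivée de la vitesse donne l'accélération: a(t) = 5. En prenant d/dt de a(t), nous trouvons j(t) = 0. Nous avons le jerk j(t) = 0. En substituant t = 2: j(2) = 0.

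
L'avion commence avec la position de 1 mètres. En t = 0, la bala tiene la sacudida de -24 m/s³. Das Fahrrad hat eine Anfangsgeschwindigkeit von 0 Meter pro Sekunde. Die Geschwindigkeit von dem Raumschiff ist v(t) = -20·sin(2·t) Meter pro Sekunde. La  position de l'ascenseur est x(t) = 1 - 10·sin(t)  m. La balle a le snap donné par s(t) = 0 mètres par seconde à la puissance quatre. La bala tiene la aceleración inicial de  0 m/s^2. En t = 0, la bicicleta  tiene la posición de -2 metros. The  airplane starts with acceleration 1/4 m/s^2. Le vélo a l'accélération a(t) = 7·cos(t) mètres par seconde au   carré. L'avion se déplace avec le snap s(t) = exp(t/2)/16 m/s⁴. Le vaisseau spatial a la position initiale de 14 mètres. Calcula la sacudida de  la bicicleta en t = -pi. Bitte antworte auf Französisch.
Pour résoudre ceci, nous devons prendre 1 dérivée de notre équation de l'accélération a(t) = 7·cos(t). En dérivant l'accélération, nous obtenons le jerk: j(t) = -7·sin(t). En utilisant j(t) = -7·sin(t) et en substituant t = -pi, nous trouvons j = 0.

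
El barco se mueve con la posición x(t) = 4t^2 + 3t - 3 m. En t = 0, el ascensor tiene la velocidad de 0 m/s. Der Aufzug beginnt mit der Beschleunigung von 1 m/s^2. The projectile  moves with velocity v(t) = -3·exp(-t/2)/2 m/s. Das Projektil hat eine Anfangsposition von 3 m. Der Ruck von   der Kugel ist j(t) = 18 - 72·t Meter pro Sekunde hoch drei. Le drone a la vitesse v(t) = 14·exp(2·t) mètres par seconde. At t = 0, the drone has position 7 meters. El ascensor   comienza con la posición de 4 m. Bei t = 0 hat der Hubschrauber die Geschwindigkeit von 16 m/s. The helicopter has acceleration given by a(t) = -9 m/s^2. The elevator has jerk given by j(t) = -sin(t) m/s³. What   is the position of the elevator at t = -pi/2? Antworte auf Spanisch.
Partiendo de la sacudida j(t) = -sin(t), tomamos 3 integrales. Tomando ∫j(t)dt y aplicando a(0) = 1, encontramos a(t) = cos(t). Tomando ∫a(t)dt y aplicando v(0) = 0, encontramos v(t) = sin(t). La integral de la velocidad es la posición. Usando x(0) = 4, obtenemos x(t) = 5 - cos(t). Usando x(t) = 5 - cos(t) y sustituyendo t = -pi/2, encontramos x = 5.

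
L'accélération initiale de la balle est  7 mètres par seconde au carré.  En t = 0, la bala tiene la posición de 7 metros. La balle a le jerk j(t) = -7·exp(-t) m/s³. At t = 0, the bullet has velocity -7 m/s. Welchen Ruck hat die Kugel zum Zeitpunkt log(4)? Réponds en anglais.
Using j(t) = -7·exp(-t) and substituting t = log(4), we find j = -7/4.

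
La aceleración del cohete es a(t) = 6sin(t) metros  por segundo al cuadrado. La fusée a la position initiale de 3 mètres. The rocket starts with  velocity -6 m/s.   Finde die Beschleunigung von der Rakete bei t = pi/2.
Mit a(t) = 6·sin(t) und Einsetzen von t = pi/2, finden wir a = 6.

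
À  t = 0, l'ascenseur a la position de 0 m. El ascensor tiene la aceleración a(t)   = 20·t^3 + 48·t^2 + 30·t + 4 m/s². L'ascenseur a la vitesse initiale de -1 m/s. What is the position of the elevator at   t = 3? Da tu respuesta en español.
Debemos encontrar la antiderivada de nuestra ecuación de la aceleración a(t) = 20·t^3 + 48·t^2 + 30·t + 4 2 veces. Tomando ∫a(t)dt y aplicando v(0) = -1, encontramos v(t) = 5·t^4 + 16·t^3 + 15·t^2 + 4·t - 1. La integral de la velocidad es la posición. Usando x(0) = 0, obtenemos x(t) = t^5 + 4·t^4 + 5·t^3 + 2·t^2 - t. De la ecuación de la posición x(t) = t^5 + 4·t^4 + 5·t^3 + 2·t^2 - t, sustituimos t = 3 para obtener x = 717.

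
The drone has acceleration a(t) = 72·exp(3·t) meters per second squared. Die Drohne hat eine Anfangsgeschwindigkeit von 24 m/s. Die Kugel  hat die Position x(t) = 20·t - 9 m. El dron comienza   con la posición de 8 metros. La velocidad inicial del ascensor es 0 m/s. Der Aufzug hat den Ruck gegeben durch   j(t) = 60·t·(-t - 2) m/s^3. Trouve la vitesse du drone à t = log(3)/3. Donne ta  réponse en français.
En partant de l'accélération a(t) = 72·exp(3·t), nous prenons 1 intégrale. La primitive de l'accélération est la vitesse. En utilisant v(0) = 24, nous obtenons v(t) = 24·exp(3·t). Nous avons la vitesse v(t) = 24·exp(3·t). En substituant t = log(3)/3: v(log(3)/3) = 72.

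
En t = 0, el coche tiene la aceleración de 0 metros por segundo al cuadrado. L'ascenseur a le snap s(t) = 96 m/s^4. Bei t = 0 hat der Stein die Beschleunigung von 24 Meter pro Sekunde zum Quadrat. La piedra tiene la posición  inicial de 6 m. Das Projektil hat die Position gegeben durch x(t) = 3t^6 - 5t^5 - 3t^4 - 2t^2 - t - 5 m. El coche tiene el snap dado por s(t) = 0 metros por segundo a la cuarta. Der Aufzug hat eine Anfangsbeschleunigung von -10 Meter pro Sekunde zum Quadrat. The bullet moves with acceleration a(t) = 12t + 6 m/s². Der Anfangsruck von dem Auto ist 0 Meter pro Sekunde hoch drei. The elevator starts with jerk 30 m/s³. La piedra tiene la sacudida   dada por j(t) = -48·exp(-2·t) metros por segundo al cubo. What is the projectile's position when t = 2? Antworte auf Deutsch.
Aus der Gleichung für die Position x(t) = 3·t^6 - 5·t^5 - 3·t^4 - 2·t^2 - t - 5, setzen wir t = 2 ein und erhalten x = -31.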